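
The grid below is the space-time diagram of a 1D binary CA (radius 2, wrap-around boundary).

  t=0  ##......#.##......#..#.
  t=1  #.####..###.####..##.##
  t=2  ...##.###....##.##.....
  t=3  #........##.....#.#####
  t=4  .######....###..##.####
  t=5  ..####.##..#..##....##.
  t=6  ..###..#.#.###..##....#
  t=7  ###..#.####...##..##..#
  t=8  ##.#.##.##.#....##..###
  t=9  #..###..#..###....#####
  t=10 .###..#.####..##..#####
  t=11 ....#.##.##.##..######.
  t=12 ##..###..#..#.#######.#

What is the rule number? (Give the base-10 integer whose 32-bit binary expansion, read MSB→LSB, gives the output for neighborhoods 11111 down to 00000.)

3279523761

  [31] ##### => #  t=3,i=20
  [30] ####. => #  t=1,i=4
  [29] ###.# => .  t=1,i=0
  [28] ###.. => .  t=1,i=5
  [27] ##.## => .  t=1,i=1
  [26] ##.#. => .  t=8,i=2
  [25] ##..# => #  t=1,i=6
  [24] ##... => #  t=0,i=2
  [23] #.### => .  t=1,i=2
  [22] #.##. => #  t=0,i=0
  [21] #.#.# => #  t=6,i=9
  [20] #.#.. => #  t=8,i=11
  [19] #..## => #  t=1,i=7
  [18] #..#. => .  t=0,i=20
  [17] #...# => .  t=5,i=0
  [16] #.... => #  t=0,i=3
  [15] .#### => #  t=1,i=3
  [14] .###. => .  t=1,i=9
  [13] .##.# => .  t=1,i=19
  [12] .##.. => .  t=0,i=1
  [11] .#.## => #  t=0,i=9
  [10] .#.#. => #  t=6,i=8
  [9] .#..# => #  t=0,i=19
  [8] .#... => #  t=8,i=12
  [7] ..### => #  t=1,i=8
  [6] ..##. => .  t=1,i=18
  [5] ..#.# => #  t=0,i=8
  [4] ..#.. => #  t=0,i=18
  [3] ...## => .  t=2,i=2
  [2] ...#. => .  t=0,i=7
  [1] ....# => .  t=0,i=6
  [0] ..... => #  t=0,i=4
  bits 11000011011110011000111110110001 = 3279523761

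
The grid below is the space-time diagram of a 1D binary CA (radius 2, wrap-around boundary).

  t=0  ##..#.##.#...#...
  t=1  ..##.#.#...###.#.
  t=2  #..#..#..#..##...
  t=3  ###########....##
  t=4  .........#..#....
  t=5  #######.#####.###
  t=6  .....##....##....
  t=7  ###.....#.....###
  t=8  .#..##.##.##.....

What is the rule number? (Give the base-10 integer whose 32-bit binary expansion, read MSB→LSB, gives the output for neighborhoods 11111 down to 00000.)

1644654101

  #####|.  b31=0 t=3,i=0
  ####.|#  b30=1 t=3,i=9
  ###.#|#  b29=1 t=1,i=13
  ###..|.  b28=0 t=3,i=10
  ##.##|.  b27=0 t=5,i=7
  ##.#.|.  b26=0 t=0,i=8
  ##..#|#  b25=1 t=0,i=2
  ##...|.  b24=0 t=2,i=14
  #.###|.  b23=0 t=5,i=8
  #.##.|.  b22=0 t=0,i=6
  #.#.#|.  b21=0 t=1,i=5
  #.#..|.  b20=0 t=0,i=9
  #..##|.  b19=0 t=2,i=11
  #..#.|#  b18=1 t=0,i=3
  #...#|#  b17=1 t=0,i=11
  #....|#  b16=1 t=3,i=12
  .####|.  b15=0 t=3,i=16
  .###.|#  b14=1 t=1,i=12
  .##.#|#  b13=1 t=0,i=7
  .##..|.  b12=0 t=0,i=1
  .#.##|#  b11=1 t=0,i=5
  .#.#.|#  b10=1 t=1,i=6
  .#..#|#  b9=1 t=2,i=1
  .#...|.  b8=0 t=0,i=10
  ..###|.  b7=0 t=1,i=11
  ..##.|.  b6=0 t=0,i=0
  ..#.#|.  b5=0 t=0,i=4
  ..#..|#  b4=1 t=0,i=13
  ...##|.  b3=0 t=0,i=16
  ...#.|#  b2=1 t=0,i=12
  ....#|.  b1=0 t=3,i=13
  .....|#  b0=1 t=4,i=0
  bits 01100010000001110110111000010101 = 1644654101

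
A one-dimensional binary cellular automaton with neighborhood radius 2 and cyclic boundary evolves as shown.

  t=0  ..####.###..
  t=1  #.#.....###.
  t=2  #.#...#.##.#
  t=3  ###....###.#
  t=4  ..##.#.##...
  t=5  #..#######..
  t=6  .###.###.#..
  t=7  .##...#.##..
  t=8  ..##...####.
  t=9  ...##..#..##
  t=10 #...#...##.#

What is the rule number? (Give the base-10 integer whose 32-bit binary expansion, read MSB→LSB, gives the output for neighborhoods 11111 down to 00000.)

  ##### -> #   bit 31 = 1  t=5,i=5
  ####. -> .   bit 30 = 0  t=0,i=4
  ###.# -> .   bit 29 = 0  t=0,i=5
  ###.. -> #   bit 28 = 1  t=0,i=9
  ##.## -> .   bit 27 = 0  t=0,i=6
  ##.#. -> #   bit 26 = 1  t=1,i=11
  ##..# -> .   bit 25 = 0  t=5,i=10
  ##... -> #   bit 24 = 1  t=0,i=10
  #.### -> .   bit 23 = 0  t=0,i=7
  #.##. -> #   bit 22 = 1  t=2,i=8
  #.#.# -> #   bit 21 = 1  t=1,i=0
  #.#.. -> #   bit 20 = 1  t=1,i=2
  #..## -> #   bit 19 = 1  t=5,i=2
  #..#. -> .   bit 18 = 0  t=5,i=11
  #...# -> .   bit 17 = 0  t=2,i=4
  #.... -> .   bit 16 = 0  t=0,i=11
  .#### -> .   bit 15 = 0  t=0,i=3
  .###. -> #   bit 14 = 1  t=0,i=8
  .##.# -> #   bit 13 = 1  t=2,i=0
  .##.. -> #   bit 12 = 1  t=4,i=8
  .#.## -> #   bit 11 = 1  t=2,i=7
  .#.#. -> .   bit 10 = 0  t=1,i=1
  .#..# -> #   bit 9 = 1  t=5,i=1
  .#... -> .   bit 8 = 0  t=1,i=3
  ..### -> #   bit 7 = 1  t=0,i=2
  ..##. -> .   bit 6 = 0  t=4,i=2
  ..#.# -> .   bit 5 = 0  t=2,i=6
  ..#.. -> .   bit 4 = 0  t=5,i=0
  ...## -> .   bit 3 = 0  t=0,i=1
  ...#. -> .   bit 2 = 0  t=2,i=5
  ....# -> #   bit 1 = 1  t=0,i=0
  ..... -> .   bit 0 = 0  t=1,i=5
  bits 10010101011110000111101010000010 = 2507700866

2507700866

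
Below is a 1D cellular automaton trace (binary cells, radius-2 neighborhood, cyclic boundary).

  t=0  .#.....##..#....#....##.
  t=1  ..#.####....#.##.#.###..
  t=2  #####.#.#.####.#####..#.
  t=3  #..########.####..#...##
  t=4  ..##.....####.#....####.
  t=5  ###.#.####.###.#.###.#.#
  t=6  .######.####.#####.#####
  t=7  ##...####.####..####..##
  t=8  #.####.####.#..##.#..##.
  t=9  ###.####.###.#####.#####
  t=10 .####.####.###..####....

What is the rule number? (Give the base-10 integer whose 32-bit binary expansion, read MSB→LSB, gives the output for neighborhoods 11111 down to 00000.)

  ##### -> .   bit 31 = 0  t=2,i=2
  ####. -> #   bit 30 = 1  t=1,i=6
  ###.# -> #   bit 29 = 1  t=2,i=4
  ###.. -> .   bit 28 = 0  t=1,i=7
  ##.## -> #   bit 27 = 1  t=2,i=14
  ##.#. -> #   bit 26 = 1  t=1,i=16
  ##..# -> .   bit 25 = 0  t=0,i=9
  ##... -> #   bit 24 = 1  t=1,i=8
  #.### -> #   bit 23 = 1  t=1,i=4
  #.##. -> .   bit 22 = 0  t=1,i=14
  #.#.# -> #   bit 21 = 1  t=1,i=17
  #.#.. -> .   bit 20 = 0  t=4,i=14
  #..## -> #   bit 19 = 1  t=3,i=2
  #..#. -> .   bit 18 = 0  t=0,i=0
  #...# -> #   bit 17 = 1  t=3,i=20
  #.... -> .   bit 16 = 0  t=0,i=3
  .#### -> .   bit 15 = 0  t=1,i=5
  .###. -> .   bit 14 = 0  t=1,i=20
  .##.# -> #   bit 13 = 1  t=1,i=15
  .##.. -> .   bit 12 = 0  t=0,i=8
  .#.## -> #   bit 11 = 1  t=1,i=3
  .#.#. -> #   bit 10 = 1  t=2,i=7
  .#..# -> #   bit 9 = 1  t=8,i=13
  .#... -> #   bit 8 = 1  t=0,i=2
  ..### -> #   bit 7 = 1  t=3,i=3
  ..##. -> #   bit 6 = 1  t=0,i=7
  ..#.# -> #   bit 5 = 1  t=1,i=2
  ..#.. -> .   bit 4 = 0  t=0,i=1
  ...## -> #   bit 3 = 1  t=0,i=6
  ...#. -> #   bit 2 = 1  t=0,i=15
  ....# -> #   bit 1 = 1  t=0,i=5
  ..... -> #   bit 0 = 1  t=0,i=4
  bits 01101101101010100010111111101111 = 1839869935

1839869935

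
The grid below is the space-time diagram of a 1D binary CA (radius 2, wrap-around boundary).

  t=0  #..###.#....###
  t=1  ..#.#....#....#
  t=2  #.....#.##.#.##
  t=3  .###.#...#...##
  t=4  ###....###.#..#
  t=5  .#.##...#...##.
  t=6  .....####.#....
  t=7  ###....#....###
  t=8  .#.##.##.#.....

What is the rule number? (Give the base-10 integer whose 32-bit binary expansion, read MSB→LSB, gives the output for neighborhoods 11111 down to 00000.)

1233871381

  #####|.  b31=0 t=7,i=0
  ####.|#  b30=1 t=0,i=14
  ###.#|.  b29=0 t=0,i=5
  ###..|.  b28=0 t=0,i=0
  ##.##|#  b27=1 t=3,i=0
  ##.#.|.  b26=0 t=0,i=6
  ##..#|.  b25=0 t=0,i=1
  ##...|#  b24=1 t=2,i=1
  #.###|#  b23=1 t=2,i=13
  #.##.|.  b22=0 t=2,i=8
  #.#.#|.  b21=0 t=2,i=11
  #.#..|.  b20=0 t=0,i=7
  #..##|#  b19=1 t=0,i=2
  #..#.|.  b18=0 t=1,i=1
  #...#|#  b17=1 t=3,i=7
  #....|#  b16=1 t=0,i=9
  .####|.  b15=0 t=0,i=13
  .###.|#  b14=1 t=0,i=4
  .##.#|#  b13=1 t=2,i=9
  .##..|.  b12=0 t=5,i=4
  .#.##|.  b11=0 t=2,i=7
  .#.#.|.  b10=0 t=1,i=3
  .#..#|#  b9=1 t=1,i=0
  .#...|.  b8=0 t=0,i=8
  ..###|.  b7=0 t=0,i=3
  ..##.|.  b6=0 t=3,i=13
  ..#.#|.  b5=0 t=1,i=2
  ..#..|#  b4=1 t=1,i=9
  ...##|.  b3=0 t=0,i=11
  ...#.|#  b2=1 t=1,i=8
  ....#|.  b1=0 t=0,i=10
  .....|#  b0=1 t=2,i=3
  bits 01001001100010110110001000010101 = 1233871381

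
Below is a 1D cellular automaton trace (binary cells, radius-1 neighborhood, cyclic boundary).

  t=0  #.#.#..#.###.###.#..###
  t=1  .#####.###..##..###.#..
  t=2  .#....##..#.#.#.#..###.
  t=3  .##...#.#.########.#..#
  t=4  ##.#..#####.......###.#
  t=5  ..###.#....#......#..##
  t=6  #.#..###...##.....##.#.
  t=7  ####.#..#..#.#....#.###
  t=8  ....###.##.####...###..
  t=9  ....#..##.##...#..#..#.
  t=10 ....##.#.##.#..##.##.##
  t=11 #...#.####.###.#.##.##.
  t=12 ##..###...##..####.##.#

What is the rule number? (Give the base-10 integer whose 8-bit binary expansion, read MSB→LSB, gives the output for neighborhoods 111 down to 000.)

  [7] ### => .  t=0,i=10
  [6] ##. => .  t=0,i=0
  [5] #.# => #  t=0,i=1
  [4] #.. => #  t=0,i=5
  [3] .## => #  t=0,i=9
  [2] .#. => #  t=0,i=2
  [1] ..# => .  t=0,i=6
  [0] ... => .  t=1,i=22
  bits 00111100 = 60

60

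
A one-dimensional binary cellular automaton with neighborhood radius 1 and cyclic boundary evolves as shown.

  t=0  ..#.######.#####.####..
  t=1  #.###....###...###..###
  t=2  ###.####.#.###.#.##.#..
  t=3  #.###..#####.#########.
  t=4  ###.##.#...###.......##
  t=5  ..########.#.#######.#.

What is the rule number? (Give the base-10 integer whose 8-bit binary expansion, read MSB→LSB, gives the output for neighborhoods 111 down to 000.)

  nb ###: next=.  (t=0,i=5, bit7=0)
  nb ##.: next=#  (t=0,i=9, bit6=1)
  nb #.#: next=#  (t=0,i=3, bit5=1)
  nb #..: next=#  (t=0,i=21, bit4=1)
  nb .##: next=#  (t=0,i=4, bit3=1)
  nb .#.: next=#  (t=0,i=2, bit2=1)
  nb ..#: next=.  (t=0,i=1, bit1=0)
  nb ...: next=#  (t=0,i=0, bit0=1)
  bits 01111101 = 125

125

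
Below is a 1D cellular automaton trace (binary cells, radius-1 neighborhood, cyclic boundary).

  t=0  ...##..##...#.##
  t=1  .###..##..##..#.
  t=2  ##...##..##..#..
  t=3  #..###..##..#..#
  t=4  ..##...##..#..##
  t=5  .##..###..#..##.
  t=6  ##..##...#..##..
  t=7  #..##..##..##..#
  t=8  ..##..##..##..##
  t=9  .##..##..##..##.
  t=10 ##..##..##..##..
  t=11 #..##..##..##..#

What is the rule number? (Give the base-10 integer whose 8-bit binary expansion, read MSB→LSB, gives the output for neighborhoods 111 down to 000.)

  ### -> .   bit 7 = 0  t=1,i=2
  ##. -> .   bit 6 = 0  t=0,i=4
  #.# -> .   bit 5 = 0  t=0,i=13
  #.. -> .   bit 4 = 0  t=0,i=0
  .## -> #   bit 3 = 1  t=0,i=3
  .#. -> .   bit 2 = 0  t=0,i=12
  ..# -> #   bit 1 = 1  t=0,i=2
  ... -> #   bit 0 = 1  t=0,i=1
  bits 00001011 = 11

11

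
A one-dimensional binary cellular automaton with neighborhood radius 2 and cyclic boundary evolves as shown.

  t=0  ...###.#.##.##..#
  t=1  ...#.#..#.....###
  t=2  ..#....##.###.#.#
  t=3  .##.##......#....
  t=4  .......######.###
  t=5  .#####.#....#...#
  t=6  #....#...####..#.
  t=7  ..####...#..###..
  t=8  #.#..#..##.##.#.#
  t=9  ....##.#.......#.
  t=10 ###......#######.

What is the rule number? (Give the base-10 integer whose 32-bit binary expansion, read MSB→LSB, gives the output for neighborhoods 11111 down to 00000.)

  nb #####: next=.  (t=4,i=9, bit31=0)
  nb ####.: next=.  (t=4,i=11, bit30=0)
  nb ###.#: next=#  (t=0,i=5, bit29=1)
  nb ###..: next=#  (t=1,i=16, bit28=1)
  nb ##.##: next=.  (t=0,i=11, bit27=0)
  nb ##.#.: next=.  (t=0,i=6, bit26=0)
  nb ##..#: next=#  (t=0,i=14, bit25=1)
  nb ##...: next=.  (t=1,i=0, bit24=0)
  nb #.###: next=.  (t=2,i=10, bit23=0)
  nb #.##.: next=.  (t=0,i=9, bit22=0)
  nb #.#.#: next=.  (t=0,i=7, bit21=0)
  nb #.#..: next=.  (t=1,i=5, bit20=0)
  nb #..##: next=#  (t=7,i=11, bit19=1)
  nb #..#.: next=#  (t=0,i=15, bit18=1)
  nb #...#: next=.  (t=0,i=1, bit17=0)
  nb #....: next=#  (t=1,i=10, bit16=1)
  nb .####: next=.  (t=4,i=8, bit15=0)
  nb .###.: next=.  (t=0,i=4, bit14=0)
  nb .##.#: next=.  (t=0,i=10, bit13=0)
  nb .##..: next=.  (t=0,i=13, bit12=0)
  nb .#.##: next=#  (t=0,i=8, bit11=1)
  nb .#.#.: next=.  (t=1,i=4, bit10=0)
  nb .#..#: next=.  (t=1,i=6, bit9=0)
  nb .#...: next=.  (t=0,i=0, bit8=0)
  nb ..###: next=#  (t=0,i=3, bit7=1)
  nb ..##.: next=.  (t=2,i=7, bit6=0)
  nb ..#.#: next=.  (t=1,i=3, bit5=0)
  nb ..#..: next=#  (t=0,i=16, bit4=1)
  nb ...##: next=.  (t=0,i=2, bit3=0)
  nb ...#.: next=#  (t=1,i=2, bit2=1)
  nb ....#: next=#  (t=1,i=12, bit1=1)
  nb .....: next=#  (t=1,i=11, bit0=1)
  bits 00110010000011010000100010010111 = 839714967

839714967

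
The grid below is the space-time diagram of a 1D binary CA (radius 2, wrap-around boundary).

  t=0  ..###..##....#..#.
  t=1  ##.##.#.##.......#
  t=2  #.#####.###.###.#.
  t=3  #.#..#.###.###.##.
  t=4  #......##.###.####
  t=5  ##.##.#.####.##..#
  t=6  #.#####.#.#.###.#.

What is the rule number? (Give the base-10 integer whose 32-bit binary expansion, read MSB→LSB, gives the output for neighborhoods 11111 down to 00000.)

  [31] ##### => .  t=2,i=4
  [30] ####. => #  t=2,i=5
  [29] ###.# => .  t=1,i=1
  [28] ###.. => #  t=0,i=4
  [27] ##.## => #  t=1,i=2
  [26] ##.#. => #  t=1,i=5
  [25] ##..# => .  t=0,i=5
  [24] ##... => #  t=0,i=9
  [23] #.### => #  t=2,i=2
  [22] #.##. => #  t=1,i=3
  [21] #.#.# => #  t=1,i=6
  [20] #.#.. => .  t=3,i=2
  [19] #..## => #  t=0,i=6
  [18] #..#. => .  t=0,i=15
  [17] #...# => #  t=0,i=0
  [16] #.... => .  t=0,i=10
  [15] .#### => .  t=2,i=3
  [14] .###. => #  t=0,i=3
  [13] .##.# => #  t=1,i=4
  [12] .##.. => #  t=0,i=8
  [11] .#.## => .  t=1,i=7
  [10] .#.#. => .  t=2,i=17
  [9] .#..# => .  t=0,i=14
  [8] .#... => #  t=0,i=17
  [7] ..### => .  t=0,i=2
  [6] ..##. => .  t=0,i=7
  [5] ..#.# => .  t=3,i=5
  [4] ..#.. => .  t=0,i=13
  [3] ...## => #  t=0,i=1
  [2] ...#. => .  t=0,i=12
  [1] ....# => .  t=0,i=11
  [0] ..... => #  t=1,i=12
  bits 01011101111010100111000100001001 = 1575645449

1575645449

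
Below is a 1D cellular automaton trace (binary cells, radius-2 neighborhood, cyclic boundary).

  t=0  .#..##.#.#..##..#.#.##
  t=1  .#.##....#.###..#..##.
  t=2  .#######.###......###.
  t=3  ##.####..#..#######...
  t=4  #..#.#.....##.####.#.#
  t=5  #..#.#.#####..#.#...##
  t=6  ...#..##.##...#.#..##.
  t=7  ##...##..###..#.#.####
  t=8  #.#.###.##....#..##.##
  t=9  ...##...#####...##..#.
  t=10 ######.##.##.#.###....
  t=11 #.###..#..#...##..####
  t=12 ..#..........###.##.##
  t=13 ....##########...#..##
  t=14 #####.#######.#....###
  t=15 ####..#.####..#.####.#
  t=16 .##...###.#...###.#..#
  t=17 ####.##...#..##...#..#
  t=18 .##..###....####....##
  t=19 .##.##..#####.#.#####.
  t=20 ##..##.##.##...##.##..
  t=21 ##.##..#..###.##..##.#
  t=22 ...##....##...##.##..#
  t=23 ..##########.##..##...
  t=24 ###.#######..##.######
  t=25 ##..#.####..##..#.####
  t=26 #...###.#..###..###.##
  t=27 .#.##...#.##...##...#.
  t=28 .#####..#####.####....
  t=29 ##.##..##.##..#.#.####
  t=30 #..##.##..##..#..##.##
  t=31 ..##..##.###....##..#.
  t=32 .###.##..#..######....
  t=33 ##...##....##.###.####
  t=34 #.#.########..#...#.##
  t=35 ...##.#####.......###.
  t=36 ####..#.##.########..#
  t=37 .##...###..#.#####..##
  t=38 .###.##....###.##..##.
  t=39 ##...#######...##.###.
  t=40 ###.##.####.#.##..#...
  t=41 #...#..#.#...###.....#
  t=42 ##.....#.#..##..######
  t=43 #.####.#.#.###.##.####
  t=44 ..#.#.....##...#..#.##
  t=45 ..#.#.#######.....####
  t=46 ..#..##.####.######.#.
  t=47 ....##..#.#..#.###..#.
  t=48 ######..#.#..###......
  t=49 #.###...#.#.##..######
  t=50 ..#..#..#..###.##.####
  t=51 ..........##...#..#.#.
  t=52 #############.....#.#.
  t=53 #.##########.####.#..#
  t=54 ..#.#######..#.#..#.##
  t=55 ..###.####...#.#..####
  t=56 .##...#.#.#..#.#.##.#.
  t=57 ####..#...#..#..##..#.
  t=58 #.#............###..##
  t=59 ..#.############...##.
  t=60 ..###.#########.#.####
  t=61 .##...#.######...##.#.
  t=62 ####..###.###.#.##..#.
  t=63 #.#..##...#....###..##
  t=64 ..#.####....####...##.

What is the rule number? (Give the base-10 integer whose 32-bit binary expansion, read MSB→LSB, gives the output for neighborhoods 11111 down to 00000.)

3252230379

  [31] ##### => #  t=2,i=3
  [30] ####. => #  t=2,i=6
  [29] ###.# => .  t=2,i=7
  [28] ###.. => .  t=1,i=13
  [27] ##.## => .  t=2,i=8
  [26] ##.#. => .  t=0,i=0
  [25] ##..# => .  t=0,i=14
  [24] ##... => #  t=1,i=5
  [23] #.### => #  t=1,i=11
  [22] #.##. => #  t=0,i=20
  [21] #.#.# => .  t=0,i=7
  [20] #.#.. => #  t=0,i=1
  [19] #..## => #  t=0,i=3
  [18] #..#. => .  t=0,i=15
  [17] #...# => .  t=3,i=20
  [16] #.... => #  t=1,i=6
  [15] .#### => .  t=2,i=2
  [14] .###. => .  t=1,i=12
  [13] .##.# => .  t=0,i=5
  [12] .##.. => #  t=0,i=13
  [11] .#.## => #  t=0,i=19
  [10] .#.#. => .  t=0,i=8
  [9] .#..# => .  t=0,i=2
  [8] .#... => .  t=4,i=6
  [7] ..### => #  t=2,i=1
  [6] ..##. => #  t=0,i=4
  [5] ..#.# => #  t=0,i=16
  [4] ..#.. => .  t=1,i=16
  [3] ...## => #  t=2,i=17
  [2] ...#. => .  t=1,i=8
  [1] ....# => #  t=1,i=7
  [0] ..... => #  t=2,i=14
  bits 11000001110110010001100011101011 = 3252230379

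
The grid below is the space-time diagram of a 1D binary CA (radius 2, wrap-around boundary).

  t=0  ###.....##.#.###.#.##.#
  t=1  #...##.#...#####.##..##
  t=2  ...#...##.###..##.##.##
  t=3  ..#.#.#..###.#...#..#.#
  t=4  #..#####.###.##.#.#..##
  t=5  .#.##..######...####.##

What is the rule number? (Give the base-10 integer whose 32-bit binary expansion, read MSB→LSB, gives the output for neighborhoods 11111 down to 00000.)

716300173

  ##### -> .   bit 31 = 0  t=1,i=13
  ####. -> .   bit 30 = 0  t=0,i=1
  ###.# -> #   bit 29 = 1  t=0,i=15
  ###.. -> .   bit 28 = 0  t=0,i=2
  ##.## -> #   bit 27 = 1  t=0,i=21
  ##.#. -> .   bit 26 = 0  t=0,i=10
  ##..# -> #   bit 25 = 1  t=1,i=19
  ##... -> .   bit 24 = 0  t=0,i=3
  #.### -> #   bit 23 = 1  t=0,i=13
  #.##. -> .   bit 22 = 0  t=0,i=19
  #.#.# -> #   bit 21 = 1  t=0,i=11
  #.#.. -> #   bit 20 = 1  t=1,i=7
  #..## -> .   bit 19 = 0  t=1,i=20
  #..#. -> .   bit 18 = 0  t=3,i=1
  #...# -> .   bit 17 = 0  t=1,i=2
  #.... -> #   bit 16 = 1  t=0,i=4
  .#### -> #   bit 15 = 1  t=0,i=0
  .###. -> #   bit 14 = 1  t=0,i=14
  .##.# -> .   bit 13 = 0  t=0,i=9
  .##.. -> #   bit 12 = 1  t=1,i=18
  .#.## -> #   bit 11 = 1  t=0,i=12
  .#.#. -> #   bit 10 = 1  t=3,i=3
  .#..# -> #   bit 9 = 1  t=3,i=0
  .#... -> #   bit 8 = 1  t=1,i=8
  ..### -> #   bit 7 = 1  t=1,i=11
  ..##. -> .   bit 6 = 0  t=0,i=8
  ..#.# -> .   bit 5 = 0  t=3,i=2
  ..#.. -> .   bit 4 = 0  t=2,i=3
  ...## -> #   bit 3 = 1  t=0,i=7
  ...#. -> #   bit 2 = 1  t=2,i=2
  ....# -> .   bit 1 = 0  t=0,i=6
  ..... -> #   bit 0 = 1  t=0,i=5
  bits 00101010101100011101111110001101 = 716300173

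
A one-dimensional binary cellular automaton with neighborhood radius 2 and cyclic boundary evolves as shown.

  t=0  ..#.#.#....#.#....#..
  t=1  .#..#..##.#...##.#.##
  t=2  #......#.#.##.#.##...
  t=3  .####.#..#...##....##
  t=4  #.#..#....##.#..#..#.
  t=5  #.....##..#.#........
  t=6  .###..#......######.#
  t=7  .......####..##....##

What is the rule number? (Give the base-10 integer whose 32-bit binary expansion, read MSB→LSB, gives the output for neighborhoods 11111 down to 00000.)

203653573

  #####|.  b31=0 t=6,i=15
  ####.|.  b30=0 t=3,i=3
  ###.#|.  b29=0 t=3,i=4
  ###..|.  b28=0 t=6,i=3
  ##.##|#  b27=1 t=3,i=0
  ##.#.|#  b26=1 t=1,i=0
  ##..#|.  b25=0 t=5,i=8
  ##...|.  b24=0 t=2,i=18
  #.###|.  b23=0 t=3,i=1
  #.##.|.  b22=0 t=1,i=19
  #.#.#|#  b21=1 t=0,i=4
  #.#..|.  b20=0 t=0,i=6
  #..##|.  b19=0 t=1,i=6
  #..#.|.  b18=0 t=1,i=3
  #...#|#  b17=1 t=1,i=12
  #....|#  b16=1 t=0,i=8
  .####|#  b15=1 t=3,i=2
  .###.|.  b14=0 t=6,i=2
  .##.#|.  b13=0 t=1,i=8
  .##..|.  b12=0 t=2,i=17
  .#.##|.  b11=0 t=1,i=18
  .#.#.|.  b10=0 t=0,i=3
  .#..#|.  b9=0 t=1,i=2
  .#...|#  b8=1 t=0,i=7
  ..###|#  b7=1 t=6,i=13
  ..##.|#  b6=1 t=1,i=7
  ..#.#|.  b5=0 t=0,i=2
  ..#..|.  b4=0 t=0,i=18
  ...##|.  b3=0 t=1,i=13
  ...#.|#  b2=1 t=0,i=1
  ....#|.  b1=0 t=0,i=0
  .....|#  b0=1 t=2,i=3
  bits 00001100001000111000000111000101 = 203653573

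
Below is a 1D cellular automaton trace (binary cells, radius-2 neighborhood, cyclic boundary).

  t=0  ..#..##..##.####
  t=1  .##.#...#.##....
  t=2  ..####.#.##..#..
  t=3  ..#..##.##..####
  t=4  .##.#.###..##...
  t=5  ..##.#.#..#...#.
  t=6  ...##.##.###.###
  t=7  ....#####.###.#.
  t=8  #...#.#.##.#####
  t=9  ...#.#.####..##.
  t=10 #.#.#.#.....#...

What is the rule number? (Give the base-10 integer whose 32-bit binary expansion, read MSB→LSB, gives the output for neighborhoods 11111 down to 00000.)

  [31] ##### => #  t=7,i=6
  [30] ####. => .  t=0,i=14
  [29] ###.# => #  t=2,i=5
  [28] ###.. => .  t=0,i=15
  [27] ##.## => #  t=0,i=11
  [26] ##.#. => #  t=1,i=3
  [25] ##..# => .  t=0,i=0
  [24] ##... => .  t=1,i=12
  [23] #.### => .  t=0,i=12
  [22] #.##. => #  t=1,i=10
  [21] #.#.# => .  t=2,i=7
  [20] #.#.. => #  t=1,i=4
  [19] #..## => #  t=0,i=4
  [18] #..#. => #  t=0,i=1
  [17] #...# => .  t=1,i=6
  [16] #.... => #  t=1,i=13
  [15] .#### => .  t=0,i=13
  [14] .###. => #  t=4,i=7
  [13] .##.# => #  t=0,i=10
  [12] .##.. => .  t=0,i=6
  [11] .#.## => #  t=1,i=9
  [10] .#.#. => #  t=5,i=6
  [9] .#..# => .  t=0,i=3
  [8] .#... => #  t=1,i=5
  [7] ..### => #  t=2,i=2
  [6] ..##. => .  t=0,i=5
  [5] ..#.# => .  t=1,i=8
  [4] ..#.. => #  t=0,i=2
  [3] ...## => .  t=1,i=0
  [2] ...#. => #  t=1,i=7
  [1] ....# => .  t=1,i=15
  [0] ..... => .  t=1,i=14
  bits 10101100010111010110110110010100 = 2891804052

2891804052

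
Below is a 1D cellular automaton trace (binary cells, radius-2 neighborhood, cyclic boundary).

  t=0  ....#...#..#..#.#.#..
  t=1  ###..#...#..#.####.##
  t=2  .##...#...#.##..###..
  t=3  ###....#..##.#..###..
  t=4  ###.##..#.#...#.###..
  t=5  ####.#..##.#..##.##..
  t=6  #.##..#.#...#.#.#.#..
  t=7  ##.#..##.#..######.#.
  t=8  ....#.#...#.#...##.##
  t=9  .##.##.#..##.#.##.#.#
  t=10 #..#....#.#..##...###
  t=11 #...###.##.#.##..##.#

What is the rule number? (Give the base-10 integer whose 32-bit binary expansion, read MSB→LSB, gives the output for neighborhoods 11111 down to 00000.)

2015453163

  nb #####: next=.  (t=1,i=0, bit31=0)
  nb ####.: next=#  (t=1,i=1, bit30=1)
  nb ###.#: next=#  (t=1,i=17, bit29=1)
  nb ###..: next=#  (t=1,i=2, bit28=1)
  nb ##.##: next=#  (t=1,i=18, bit27=1)
  nb ##.#.: next=.  (t=3,i=12, bit26=0)
  nb ##..#: next=.  (t=1,i=3, bit25=0)
  nb ##...: next=.  (t=2,i=3, bit24=0)
  nb #.###: next=.  (t=1,i=14, bit23=0)
  nb #.##.: next=.  (t=2,i=12, bit22=0)
  nb #.#.#: next=#  (t=0,i=16, bit21=1)
  nb #.#..: next=.  (t=0,i=18, bit20=0)
  nb #..##: next=.  (t=2,i=15, bit19=0)
  nb #..#.: next=.  (t=0,i=10, bit18=0)
  nb #...#: next=.  (t=0,i=6, bit17=0)
  nb #....: next=#  (t=0,i=20, bit16=1)
  nb .####: next=.  (t=1,i=15, bit15=0)
  nb .###.: next=#  (t=2,i=17, bit14=1)
  nb .##.#: next=.  (t=3,i=11, bit13=0)
  nb .##..: next=#  (t=2,i=2, bit12=1)
  nb .#.##: next=#  (t=1,i=13, bit11=1)
  nb .#.#.: next=#  (t=0,i=15, bit10=1)
  nb .#..#: next=#  (t=0,i=9, bit9=1)
  nb .#...: next=#  (t=0,i=5, bit8=1)
  nb ..###: next=#  (t=2,i=16, bit7=1)
  nb ..##.: next=#  (t=2,i=1, bit6=1)
  nb ..#.#: next=#  (t=0,i=14, bit5=1)
  nb ..#..: next=.  (t=0,i=4, bit4=0)
  nb ...##: next=#  (t=2,i=0, bit3=1)
  nb ...#.: next=.  (t=0,i=3, bit2=0)
  nb ....#: next=#  (t=0,i=2, bit1=1)
  nb .....: next=#  (t=0,i=0, bit0=1)
  bits 01111000001000010101111111101011 = 2015453163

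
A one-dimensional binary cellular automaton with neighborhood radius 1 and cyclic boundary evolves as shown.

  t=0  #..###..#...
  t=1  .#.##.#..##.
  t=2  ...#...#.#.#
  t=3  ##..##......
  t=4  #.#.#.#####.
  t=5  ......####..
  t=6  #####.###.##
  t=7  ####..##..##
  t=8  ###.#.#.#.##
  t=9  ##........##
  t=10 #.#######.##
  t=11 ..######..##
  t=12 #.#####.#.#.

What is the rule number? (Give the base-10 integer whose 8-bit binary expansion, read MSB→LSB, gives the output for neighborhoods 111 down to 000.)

153

  nb ###: next=#  (t=0,i=4, bit7=1)
  nb ##.: next=.  (t=0,i=5, bit6=0)
  nb #.#: next=.  (t=1,i=2, bit5=0)
  nb #..: next=#  (t=0,i=1, bit4=1)
  nb .##: next=#  (t=0,i=3, bit3=1)
  nb .#.: next=.  (t=0,i=0, bit2=0)
  nb ..#: next=.  (t=0,i=2, bit1=0)
  nb ...: next=#  (t=0,i=10, bit0=1)
  bits 10011001 = 153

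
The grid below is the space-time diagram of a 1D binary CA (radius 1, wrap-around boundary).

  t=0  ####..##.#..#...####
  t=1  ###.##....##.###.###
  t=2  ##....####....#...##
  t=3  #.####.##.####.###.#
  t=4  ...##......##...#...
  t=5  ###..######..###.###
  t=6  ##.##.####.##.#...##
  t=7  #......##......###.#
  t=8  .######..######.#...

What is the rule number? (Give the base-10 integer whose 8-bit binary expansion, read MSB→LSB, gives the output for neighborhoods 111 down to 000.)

  [7] ### => #  t=0,i=0
  [6] ##. => .  t=0,i=3
  [5] #.# => .  t=0,i=8
  [4] #.. => #  t=0,i=4
  [3] .## => .  t=0,i=6
  [2] .#. => .  t=0,i=9
  [1] ..# => #  t=0,i=5
  [0] ... => #  t=0,i=14
  bits 10010011 = 147

147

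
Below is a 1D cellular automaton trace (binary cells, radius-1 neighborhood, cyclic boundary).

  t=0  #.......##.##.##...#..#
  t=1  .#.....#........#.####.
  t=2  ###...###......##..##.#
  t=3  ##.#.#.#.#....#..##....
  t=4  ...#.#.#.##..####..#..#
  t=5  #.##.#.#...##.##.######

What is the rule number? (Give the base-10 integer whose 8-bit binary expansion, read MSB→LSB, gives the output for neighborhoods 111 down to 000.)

150

  ### -> #   bit 7 = 1  t=1,i=19
  ##. -> .   bit 6 = 0  t=0,i=0
  #.# -> .   bit 5 = 0  t=0,i=10
  #.. -> #   bit 4 = 1  t=0,i=1
  .## -> .   bit 3 = 0  t=0,i=8
  .#. -> #   bit 2 = 1  t=0,i=19
  ..# -> #   bit 1 = 1  t=0,i=7
  ... -> .   bit 0 = 0  t=0,i=2
  bits 10010110 = 150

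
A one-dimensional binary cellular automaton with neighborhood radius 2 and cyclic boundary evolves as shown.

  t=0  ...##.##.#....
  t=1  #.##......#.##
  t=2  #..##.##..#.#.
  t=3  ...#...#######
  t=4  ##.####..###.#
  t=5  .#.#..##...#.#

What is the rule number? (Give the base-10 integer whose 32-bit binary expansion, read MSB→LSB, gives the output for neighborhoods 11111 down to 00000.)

3014006137

  [31] ##### => #  t=3,i=9
  [30] ####. => .  t=3,i=12
  [29] ###.# => #  t=1,i=0
  [28] ###.. => #  t=3,i=13
  [27] ##.## => .  t=0,i=5
  [26] ##.#. => .  t=0,i=8
  [25] ##..# => #  t=2,i=8
  [24] ##... => #  t=1,i=4
  [23] #.### => #  t=1,i=12
  [22] #.##. => .  t=0,i=6
  [21] #.#.# => #  t=2,i=12
  [20] #.#.. => .  t=0,i=9
  [19] #..## => .  t=2,i=2
  [18] #..#. => #  t=2,i=9
  [17] #...# => #  t=3,i=1
  [16] #.... => .  t=0,i=11
  [15] .#### => .  t=3,i=8
  [14] .###. => .  t=1,i=13
  [13] .##.# => .  t=0,i=4
  [12] .##.. => #  t=1,i=3
  [11] .#.## => .  t=1,i=11
  [10] .#.#. => #  t=2,i=11
  [9] .#..# => .  t=2,i=1
  [8] .#... => #  t=0,i=10
  [7] ..### => .  t=3,i=7
  [6] ..##. => #  t=0,i=3
  [5] ..#.# => #  t=1,i=10
  [4] ..#.. => #  t=3,i=3
  [3] ...## => #  t=0,i=2
  [2] ...#. => .  t=1,i=9
  [1] ....# => .  t=0,i=1
  [0] ..... => #  t=0,i=0
  bits 10110011101001100001010101111001 = 3014006137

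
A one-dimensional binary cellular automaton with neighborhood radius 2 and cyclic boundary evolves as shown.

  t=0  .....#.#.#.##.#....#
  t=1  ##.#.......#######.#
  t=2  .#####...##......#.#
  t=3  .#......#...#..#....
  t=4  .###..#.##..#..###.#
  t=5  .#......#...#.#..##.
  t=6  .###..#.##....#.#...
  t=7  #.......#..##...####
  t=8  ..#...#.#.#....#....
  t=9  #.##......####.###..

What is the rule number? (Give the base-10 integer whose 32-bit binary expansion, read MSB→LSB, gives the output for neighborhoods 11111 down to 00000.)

  ##### -> .   bit 31 = 0  t=1,i=13
  ####. -> .   bit 30 = 0  t=1,i=16
  ###.# -> #   bit 29 = 1  t=1,i=1
  ###.. -> .   bit 28 = 0  t=2,i=5
  ##.## -> .   bit 27 = 0  t=1,i=18
  ##.#. -> #   bit 26 = 1  t=0,i=13
  ##..# -> .   bit 25 = 0  t=4,i=4
  ##... -> .   bit 24 = 0  t=2,i=6
  #.### -> #   bit 23 = 1  t=1,i=19
  #.##. -> #   bit 22 = 1  t=0,i=11
  #.#.# -> .   bit 21 = 0  t=0,i=7
  #.#.. -> #   bit 20 = 1  t=0,i=14
  #..## -> #   bit 19 = 1  t=4,i=14
  #..#. -> .   bit 18 = 0  t=3,i=14
  #...# -> .   bit 17 = 0  t=2,i=7
  #.... -> #   bit 16 = 1  t=0,i=1
  .#### -> .   bit 15 = 0  t=1,i=12
  .###. -> .   bit 14 = 0  t=1,i=0
  .##.# -> #   bit 13 = 1  t=0,i=12
  .##.. -> .   bit 12 = 0  t=2,i=10
  .#.## -> .   bit 11 = 0  t=0,i=10
  .#.#. -> .   bit 10 = 0  t=0,i=6
  .#..# -> .   bit 9 = 0  t=3,i=13
  .#... -> #   bit 8 = 1  t=0,i=0
  ..### -> .   bit 7 = 0  t=1,i=11
  ..##. -> .   bit 6 = 0  t=2,i=9
  ..#.# -> .   bit 5 = 0  t=0,i=5
  ..#.. -> #   bit 4 = 1  t=0,i=19
  ...## -> #   bit 3 = 1  t=1,i=10
  ...#. -> .   bit 2 = 0  t=0,i=4
  ....# -> #   bit 1 = 1  t=0,i=3
  ..... -> .   bit 0 = 0  t=0,i=2
  bits 00100100110110010010000100011010 = 618209562

618209562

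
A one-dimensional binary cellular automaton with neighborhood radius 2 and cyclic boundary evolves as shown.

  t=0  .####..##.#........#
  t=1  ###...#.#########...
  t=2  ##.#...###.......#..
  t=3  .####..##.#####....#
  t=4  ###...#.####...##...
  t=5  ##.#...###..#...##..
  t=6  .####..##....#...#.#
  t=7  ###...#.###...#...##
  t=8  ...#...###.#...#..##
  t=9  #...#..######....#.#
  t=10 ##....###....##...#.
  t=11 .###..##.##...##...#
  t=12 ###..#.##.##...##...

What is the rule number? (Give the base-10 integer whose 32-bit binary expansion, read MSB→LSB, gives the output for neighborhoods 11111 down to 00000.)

  nb #####: next=.  (t=1,i=10, bit31=0)
  nb ####.: next=.  (t=0,i=3, bit30=0)
  nb ###.#: next=#  (t=8,i=9, bit29=1)
  nb ###..: next=.  (t=0,i=4, bit28=0)
  nb ##.##: next=#  (t=3,i=9, bit27=1)
  nb ##.#.: next=#  (t=0,i=9, bit26=1)
  nb ##..#: next=.  (t=0,i=5, bit25=0)
  nb ##...: next=#  (t=1,i=3, bit24=1)
  nb #.###: next=#  (t=0,i=1, bit23=1)
  nb #.##.: next=.  (t=9,i=19, bit22=0)
  nb #.#.#: next=#  (t=6,i=19, bit21=1)
  nb #.#..: next=#  (t=0,i=10, bit20=1)
  nb #..##: next=#  (t=0,i=6, bit19=1)
  nb #..#.: next=.  (t=5,i=11, bit18=0)
  nb #...#: next=.  (t=1,i=4, bit17=0)
  nb #....: next=#  (t=0,i=12, bit16=1)
  nb .####: next=#  (t=0,i=2, bit15=1)
  nb .###.: next=#  (t=1,i=1, bit14=1)
  nb .##.#: next=#  (t=0,i=8, bit13=1)
  nb .##..: next=#  (t=4,i=16, bit12=1)
  nb .#.##: next=#  (t=0,i=0, bit11=1)
  nb .#.#.: next=#  (t=6,i=18, bit10=1)
  nb .#..#: next=.  (t=2,i=18, bit9=0)
  nb .#...: next=#  (t=0,i=11, bit8=1)
  nb ..###: next=#  (t=1,i=0, bit7=1)
  nb ..##.: next=.  (t=0,i=7, bit6=0)
  nb ..#.#: next=.  (t=0,i=19, bit5=0)
  nb ..#..: next=.  (t=2,i=17, bit4=0)
  nb ...##: next=.  (t=1,i=19, bit3=0)
  nb ...#.: next=.  (t=0,i=18, bit2=0)
  nb ....#: next=.  (t=0,i=17, bit1=0)
  nb .....: next=#  (t=0,i=13, bit0=1)
  bits 00101101101110011111110110000001 = 767163777

767163777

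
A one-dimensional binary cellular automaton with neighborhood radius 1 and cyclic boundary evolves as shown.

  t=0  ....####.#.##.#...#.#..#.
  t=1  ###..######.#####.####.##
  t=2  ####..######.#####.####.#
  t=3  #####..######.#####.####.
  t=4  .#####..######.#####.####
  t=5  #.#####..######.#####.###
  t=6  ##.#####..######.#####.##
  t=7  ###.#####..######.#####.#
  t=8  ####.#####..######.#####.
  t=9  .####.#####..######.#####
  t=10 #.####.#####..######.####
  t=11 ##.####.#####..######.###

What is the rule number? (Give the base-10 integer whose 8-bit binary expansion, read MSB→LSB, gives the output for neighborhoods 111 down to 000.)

  ###|#  b7=1 t=0,i=5
  ##.|#  b6=1 t=0,i=7
  #.#|#  b5=1 t=0,i=8
  #..|#  b4=1 t=0,i=15
  .##|.  b3=0 t=0,i=4
  .#.|#  b2=1 t=0,i=9
  ..#|.  b1=0 t=0,i=3
  ...|#  b0=1 t=0,i=0
  bits 11110101 = 245

245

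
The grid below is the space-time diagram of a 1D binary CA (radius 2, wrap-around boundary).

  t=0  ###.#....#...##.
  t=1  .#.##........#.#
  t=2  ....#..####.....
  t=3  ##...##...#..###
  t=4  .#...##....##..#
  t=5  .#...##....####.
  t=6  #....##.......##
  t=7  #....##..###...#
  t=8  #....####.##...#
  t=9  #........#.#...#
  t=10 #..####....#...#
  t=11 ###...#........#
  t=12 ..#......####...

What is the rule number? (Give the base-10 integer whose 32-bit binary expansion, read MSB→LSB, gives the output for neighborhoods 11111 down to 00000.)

  nb #####: next=#  (t=3,i=15, bit31=1)
  nb ####.: next=.  (t=2,i=9, bit30=0)
  nb ###.#: next=.  (t=0,i=2, bit29=0)
  nb ###..: next=#  (t=2,i=10, bit28=1)
  nb ##.##: next=#  (t=0,i=15, bit27=1)
  nb ##.#.: next=#  (t=0,i=3, bit26=1)
  nb ##..#: next=#  (t=4,i=13, bit25=1)
  nb ##...: next=.  (t=1,i=5, bit24=0)
  nb #.###: next=.  (t=0,i=0, bit23=0)
  nb #.##.: next=.  (t=1,i=3, bit22=0)
  nb #.#.#: next=.  (t=1,i=1, bit21=0)
  nb #.#..: next=#  (t=0,i=4, bit20=1)
  nb #..##: next=#  (t=2,i=6, bit19=1)
  nb #..#.: next=#  (t=4,i=14, bit18=1)
  nb #...#: next=.  (t=0,i=11, bit17=0)
  nb #....: next=.  (t=0,i=6, bit16=0)
  nb .####: next=.  (t=2,i=8, bit15=0)
  nb .###.: next=#  (t=0,i=1, bit14=1)
  nb .##.#: next=.  (t=0,i=14, bit13=0)
  nb .##..: next=#  (t=1,i=4, bit12=1)
  nb .#.##: next=.  (t=1,i=2, bit11=0)
  nb .#.#.: next=.  (t=1,i=0, bit10=0)
  nb .#..#: next=#  (t=2,i=5, bit9=1)
  nb .#...: next=.  (t=0,i=5, bit8=0)
  nb ..###: next=.  (t=2,i=7, bit7=0)
  nb ..##.: next=#  (t=0,i=13, bit6=1)
  nb ..#.#: next=.  (t=1,i=13, bit5=0)
  nb ..#..: next=.  (t=0,i=9, bit4=0)
  nb ...##: next=.  (t=0,i=12, bit3=0)
  nb ...#.: next=.  (t=0,i=8, bit2=0)
  nb ....#: next=.  (t=0,i=7, bit1=0)
  nb .....: next=#  (t=1,i=7, bit0=1)
  bits 10011110000111000101001001000001 = 2652656193

2652656193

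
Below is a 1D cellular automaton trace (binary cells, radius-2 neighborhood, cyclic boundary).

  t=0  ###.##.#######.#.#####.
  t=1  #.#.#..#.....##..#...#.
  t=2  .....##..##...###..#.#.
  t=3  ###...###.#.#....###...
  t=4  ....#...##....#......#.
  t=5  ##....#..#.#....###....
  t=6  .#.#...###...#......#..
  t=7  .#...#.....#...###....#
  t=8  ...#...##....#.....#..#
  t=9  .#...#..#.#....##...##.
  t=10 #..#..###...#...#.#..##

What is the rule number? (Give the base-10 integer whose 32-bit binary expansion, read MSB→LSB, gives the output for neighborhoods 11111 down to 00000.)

  #####|.  b31=0 t=0,i=9
  ####.|.  b30=0 t=0,i=12
  ###.#|#  b29=1 t=0,i=2
  ###..|.  b28=0 t=2,i=16
  ##.##|.  b27=0 t=0,i=3
  ##.#.|#  b26=1 t=0,i=14
  ##..#|#  b25=1 t=1,i=15
  ##...|.  b24=0 t=2,i=11
  #.###|#  b23=1 t=0,i=0
  #.##.|#  b22=1 t=0,i=4
  #.#.#|.  b21=0 t=0,i=15
  #.#..|.  b20=0 t=1,i=4
  #..##|#  b19=1 t=2,i=8
  #..#.|#  b18=1 t=1,i=6
  #...#|#  b17=1 t=1,i=19
  #....|#  b16=1 t=1,i=9
  .####|.  b15=0 t=0,i=8
  .###.|.  b14=0 t=0,i=1
  .##.#|.  b13=0 t=0,i=5
  .##..|#  b12=1 t=1,i=14
  .#.##|.  b11=0 t=0,i=16
  .#.#.|.  b10=0 t=1,i=1
  .#..#|#  b9=1 t=1,i=5
  .#...|.  b8=0 t=1,i=8
  ..###|.  b7=0 t=2,i=14
  ..##.|.  b6=0 t=1,i=13
  ..#.#|#  b5=1 t=1,i=21
  ..#..|.  b4=0 t=1,i=7
  ...##|.  b3=0 t=1,i=12
  ...#.|.  b2=0 t=1,i=20
  ....#|.  b1=0 t=1,i=11
  .....|#  b0=1 t=1,i=10
  bits 00100110110011110001001000100001 = 651104801

651104801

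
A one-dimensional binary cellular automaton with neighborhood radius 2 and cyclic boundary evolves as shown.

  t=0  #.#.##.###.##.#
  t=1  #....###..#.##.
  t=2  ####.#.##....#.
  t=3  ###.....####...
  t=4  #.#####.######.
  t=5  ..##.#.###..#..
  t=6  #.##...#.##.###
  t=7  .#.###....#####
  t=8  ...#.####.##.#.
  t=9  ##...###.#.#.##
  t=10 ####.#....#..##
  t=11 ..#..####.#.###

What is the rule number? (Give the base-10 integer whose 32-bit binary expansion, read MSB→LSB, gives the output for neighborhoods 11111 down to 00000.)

  [31] ##### => .  t=4,i=4
  [30] ####. => #  t=2,i=2
  [29] ###.# => .  t=0,i=9
  [28] ###.. => #  t=1,i=7
  [27] ##.## => #  t=0,i=6
  [26] ##.#. => .  t=0,i=1
  [25] ##..# => #  t=1,i=8
  [24] ##... => #  t=2,i=9
  [23] #.### => #  t=0,i=7
  [22] #.##. => .  t=0,i=4
  [21] #.#.# => .  t=0,i=2
  [20] #.#.. => #  t=1,i=0
  [19] #..## => #  t=10,i=12
  [18] #..#. => .  t=1,i=9
  [17] #...# => #  t=3,i=13
  [16] #.... => #  t=1,i=2
  [15] .#### => #  t=2,i=1
  [14] .###. => .  t=0,i=8
  [13] .##.# => #  t=0,i=0
  [12] .##.. => #  t=2,i=8
  [11] .#.## => .  t=0,i=3
  [10] .#.#. => #  t=9,i=10
  [9] .#..# => .  t=10,i=11
  [8] .#... => #  t=1,i=1
  [7] ..### => #  t=1,i=5
  [6] ..##. => #  t=5,i=2
  [5] ..#.# => .  t=1,i=10
  [4] ..#.. => #  t=5,i=12
  [3] ...## => .  t=1,i=4
  [2] ...#. => .  t=2,i=12
  [1] ....# => #  t=1,i=3
  [0] ..... => #  t=3,i=5
  bits 01011011100110111011010111010011 = 1536931283

1536931283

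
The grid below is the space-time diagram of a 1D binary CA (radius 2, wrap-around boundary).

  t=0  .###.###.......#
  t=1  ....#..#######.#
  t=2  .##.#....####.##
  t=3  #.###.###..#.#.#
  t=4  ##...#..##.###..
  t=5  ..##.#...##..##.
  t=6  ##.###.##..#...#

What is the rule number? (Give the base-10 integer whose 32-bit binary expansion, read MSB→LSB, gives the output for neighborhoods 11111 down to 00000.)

  nb #####: next=#  (t=1,i=9, bit31=1)
  nb ####.: next=#  (t=1,i=12, bit30=1)
  nb ###.#: next=.  (t=0,i=3, bit29=0)
  nb ###..: next=#  (t=0,i=7, bit28=1)
  nb ##.##: next=#  (t=0,i=4, bit27=1)
  nb ##.#.: next=#  (t=1,i=14, bit26=1)
  nb ##..#: next=#  (t=3,i=9, bit25=1)
  nb ##...: next=#  (t=0,i=8, bit24=1)
  nb #.###: next=.  (t=0,i=1, bit23=0)
  nb #.##.: next=.  (t=2,i=1, bit22=0)
  nb #.#.#: next=#  (t=3,i=13, bit21=1)
  nb #.#..: next=#  (t=1,i=15, bit20=1)
  nb #..##: next=.  (t=1,i=6, bit19=0)
  nb #..#.: next=.  (t=3,i=10, bit18=0)
  nb #...#: next=#  (t=4,i=3, bit17=1)
  nb #....: next=#  (t=0,i=9, bit16=1)
  nb .####: next=.  (t=1,i=8, bit15=0)
  nb .###.: next=.  (t=0,i=2, bit14=0)
  nb .##.#: next=#  (t=2,i=2, bit13=1)
  nb .##..: next=.  (t=4,i=1, bit12=0)
  nb .#.##: next=.  (t=0,i=0, bit11=0)
  nb .#.#.: next=#  (t=3,i=12, bit10=1)
  nb .#..#: next=.  (t=1,i=5, bit9=0)
  nb .#...: next=.  (t=1,i=0, bit8=0)
  nb ..###: next=.  (t=1,i=7, bit7=0)
  nb ..##.: next=.  (t=4,i=0, bit6=0)
  nb ..#.#: next=#  (t=0,i=15, bit5=1)
  nb ..#..: next=#  (t=1,i=4, bit4=1)
  nb ...##: next=#  (t=2,i=8, bit3=1)
  nb ...#.: next=.  (t=0,i=14, bit2=0)
  nb ....#: next=#  (t=0,i=13, bit1=1)
  nb .....: next=#  (t=0,i=10, bit0=1)
  bits 11011111001100110010010000111011 = 3744670779

3744670779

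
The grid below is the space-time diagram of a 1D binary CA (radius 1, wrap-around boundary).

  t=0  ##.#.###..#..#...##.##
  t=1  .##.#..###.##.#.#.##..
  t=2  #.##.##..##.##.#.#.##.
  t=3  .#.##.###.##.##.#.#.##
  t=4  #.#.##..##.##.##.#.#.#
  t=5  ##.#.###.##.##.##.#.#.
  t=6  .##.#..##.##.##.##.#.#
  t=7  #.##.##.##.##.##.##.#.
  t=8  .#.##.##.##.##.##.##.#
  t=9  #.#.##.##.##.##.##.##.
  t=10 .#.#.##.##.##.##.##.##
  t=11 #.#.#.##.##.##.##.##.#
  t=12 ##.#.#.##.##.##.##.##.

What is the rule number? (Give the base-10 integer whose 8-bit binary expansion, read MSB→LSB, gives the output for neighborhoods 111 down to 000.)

  nb ###: next=.  (t=0,i=0, bit7=0)
  nb ##.: next=#  (t=0,i=1, bit6=1)
  nb #.#: next=#  (t=0,i=2, bit5=1)
  nb #..: next=#  (t=0,i=8, bit4=1)
  nb .##: next=.  (t=0,i=5, bit3=0)
  nb .#.: next=.  (t=0,i=3, bit2=0)
  nb ..#: next=#  (t=0,i=9, bit1=1)
  nb ...: next=.  (t=0,i=15, bit0=0)
  bits 01110010 = 114

114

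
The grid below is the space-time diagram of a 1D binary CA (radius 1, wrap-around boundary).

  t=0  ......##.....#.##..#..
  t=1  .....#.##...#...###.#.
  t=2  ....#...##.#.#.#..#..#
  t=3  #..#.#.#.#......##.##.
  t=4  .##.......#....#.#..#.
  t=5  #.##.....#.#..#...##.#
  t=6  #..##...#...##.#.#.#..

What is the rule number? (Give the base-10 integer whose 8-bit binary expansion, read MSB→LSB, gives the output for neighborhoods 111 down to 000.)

  ###|.  b7=0 t=1,i=17
  ##.|#  b6=1 t=0,i=7
  #.#|.  b5=0 t=0,i=14
  #..|#  b4=1 t=0,i=8
  .##|.  b3=0 t=0,i=6
  .#.|.  b2=0 t=0,i=13
  ..#|#  b1=1 t=0,i=5
  ...|.  b0=0 t=0,i=0
  bits 01010010 = 82

82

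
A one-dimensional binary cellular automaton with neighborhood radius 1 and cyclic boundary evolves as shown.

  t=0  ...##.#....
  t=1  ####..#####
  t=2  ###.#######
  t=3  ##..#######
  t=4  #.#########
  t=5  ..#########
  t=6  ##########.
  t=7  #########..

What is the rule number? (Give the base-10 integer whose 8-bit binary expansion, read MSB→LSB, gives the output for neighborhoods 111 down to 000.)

  ###|#  b7=1 t=1,i=0
  ##.|.  b6=0 t=0,i=4
  #.#|.  b5=0 t=0,i=5
  #..|#  b4=1 t=0,i=7
  .##|#  b3=1 t=0,i=3
  .#.|#  b2=1 t=0,i=6
  ..#|#  b1=1 t=0,i=2
  ...|#  b0=1 t=0,i=0
  bits 10011111 = 159

159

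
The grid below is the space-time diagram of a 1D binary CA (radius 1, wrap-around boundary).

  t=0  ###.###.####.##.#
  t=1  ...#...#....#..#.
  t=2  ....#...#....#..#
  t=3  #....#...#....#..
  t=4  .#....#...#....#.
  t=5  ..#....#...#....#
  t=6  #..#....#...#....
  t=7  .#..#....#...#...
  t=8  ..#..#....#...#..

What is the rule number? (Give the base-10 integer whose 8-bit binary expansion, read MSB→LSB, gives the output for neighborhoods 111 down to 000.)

  [7] ### => .  t=0,i=0
  [6] ##. => .  t=0,i=2
  [5] #.# => #  t=0,i=3
  [4] #.. => #  t=1,i=4
  [3] .## => .  t=0,i=4
  [2] .#. => .  t=1,i=3
  [1] ..# => .  t=1,i=2
  [0] ... => .  t=1,i=0
  bits 00110000 = 48

48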